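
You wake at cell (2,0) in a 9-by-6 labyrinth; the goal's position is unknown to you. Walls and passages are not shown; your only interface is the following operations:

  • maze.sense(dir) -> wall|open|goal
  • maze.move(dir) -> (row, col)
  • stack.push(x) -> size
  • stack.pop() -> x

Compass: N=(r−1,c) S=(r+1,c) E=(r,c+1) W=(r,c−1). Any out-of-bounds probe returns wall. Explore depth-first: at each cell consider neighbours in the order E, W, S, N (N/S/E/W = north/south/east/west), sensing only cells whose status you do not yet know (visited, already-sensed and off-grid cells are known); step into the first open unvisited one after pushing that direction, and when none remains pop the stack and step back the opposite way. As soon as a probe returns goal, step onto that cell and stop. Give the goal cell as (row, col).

// maze.sense(dir: east) == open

// stack.push(x: east) == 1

// maze.move(dir: east) == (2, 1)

// maze.sense(dir: east) == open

// stack.push(x: east) == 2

// maze.move(dir: east) == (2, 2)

// maze.sense(dir: east) == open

// stack.push(x: east) == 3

// maze.move(dir: east) == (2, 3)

// maze.sense(dir: east) == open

// stack.push(x: east) == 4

// maze.move(dir: east) == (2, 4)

// maze.sense(dir: east) == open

// stack.push(x: east) == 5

// maze.move(dir: east) == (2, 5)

// maze.sense(dir: south) == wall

// maze.sense(dir: north) == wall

// stack.pop() == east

// maze.move(dir: west) == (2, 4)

// maze.sense(dir: south) == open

// stack.push(x: south) == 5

// maze.move(dir: south) == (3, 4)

// maze.sense(dir: west) == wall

// maze.sense(dir: south) == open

// stack.push(x: south) == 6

// maze.move(dir: south) == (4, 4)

// maze.sense(dir: east) == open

// stack.push(x: east) == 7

// maze.move(dir: east) == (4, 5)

// maze.sense(dir: south) == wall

// stack.pop() == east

// maze.move(dir: west) == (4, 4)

// maze.sense(dir: west) == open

// stack.push(x: west) == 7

// maze.move(dir: west) == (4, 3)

// maze.sense(dir: west) == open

// stack.push(x: west) == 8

// maze.move(dir: west) == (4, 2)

// maze.sense(dir: west) == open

// stack.push(x: west) == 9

// maze.move(dir: west) == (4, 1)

// maze.sense(dir: west) == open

// stack.push(x: west) == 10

// maze.move(dir: west) == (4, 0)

// maze.sense(dir: south) == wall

// maze.sense(dir: north) == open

// stack.push(x: north) == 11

// maze.move(dir: north) == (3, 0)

// maze.sense(dir: east) == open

// stack.push(x: east) == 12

// maze.move(dir: east) == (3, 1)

// maze.sense(dir: east) == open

// stack.push(x: east) == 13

// maze.move(dir: east) == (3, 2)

// stack.pop() == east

// maze.move(dir: west) == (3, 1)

// stack.pop() == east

// maze.move(dir: west) == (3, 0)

// stack.pop() == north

// maze.move(dir: south) == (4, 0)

// stack.pop() == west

// maze.move(dir: east) == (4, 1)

// maze.sense(dir: south) == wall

// stack.pop() == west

// maze.move(dir: east) == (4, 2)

// maze.sense(dir: south) == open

// stack.push(x: south) == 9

// maze.move(dir: south) == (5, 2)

// maze.sense(dir: east) == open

// stack.push(x: east) == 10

// maze.move(dir: east) == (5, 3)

// maze.sense(dir: east) == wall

// maze.sense(dir: south) == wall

// stack.pop() == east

// maze.move(dir: west) == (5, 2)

// maze.sense(dir: south) == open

// stack.push(x: south) == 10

// maze.move(dir: south) == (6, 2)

// maze.sense(dir: west) == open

// stack.push(x: west) == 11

// maze.move(dir: west) == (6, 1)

// maze.sense(dir: west) == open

// stack.push(x: west) == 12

// maze.move(dir: west) == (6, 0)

// maze.sense(dir: south) == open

// stack.push(x: south) == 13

// maze.move(dir: south) == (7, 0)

// maze.sense(dir: east) == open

// stack.push(x: east) == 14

// maze.move(dir: east) == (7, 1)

// maze.sense(dir: east) == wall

// maze.sense(dir: south) == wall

// stack.pop() == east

// maze.move(dir: west) == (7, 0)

// maze.sense(dir: south) == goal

// maze.move(dir: south) == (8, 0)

Answer: (8, 0)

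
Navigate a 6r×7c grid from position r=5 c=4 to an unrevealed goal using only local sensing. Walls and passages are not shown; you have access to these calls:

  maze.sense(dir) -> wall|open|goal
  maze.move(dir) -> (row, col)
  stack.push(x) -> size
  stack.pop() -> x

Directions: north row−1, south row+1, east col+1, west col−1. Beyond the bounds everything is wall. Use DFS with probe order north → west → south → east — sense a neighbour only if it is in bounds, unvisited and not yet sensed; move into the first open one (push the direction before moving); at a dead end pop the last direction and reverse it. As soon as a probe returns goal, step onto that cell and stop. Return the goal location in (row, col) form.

I invoke maze.sense on dir='north', which returns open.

I try stack.push on x='north', and observe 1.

I invoke maze.move on dir='north', and see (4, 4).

Next I call maze.sense on dir='north', : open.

I call stack.push on x='north', and see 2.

Calling maze.move on dir='north', — result: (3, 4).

I run maze.sense on dir='north', giving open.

Then stack.push on x='north', and observe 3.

Next I call maze.move on dir='north', which returns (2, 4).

I run maze.sense on dir='north', and get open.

Now I run stack.push on x='north', → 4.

I try maze.move on dir='north', and see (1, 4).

I try maze.sense on dir='north', which returns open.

I invoke stack.push on x='north', which returns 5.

Then maze.move on dir='north', and observe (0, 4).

I try maze.sense on dir='west', and observe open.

Next I call stack.push on x='west', — result: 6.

Next I call maze.move on dir='west', and get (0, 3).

Next I call maze.sense on dir='west', → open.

Invoking stack.push on x='west', — result: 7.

I use maze.move on dir='west', yielding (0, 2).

Next I call maze.sense on dir='west', : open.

I invoke stack.push on x='west', and observe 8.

Now I run maze.move on dir='west', giving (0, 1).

Using maze.sense on dir='west', giving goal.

I try maze.move on dir='west', yielding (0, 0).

Answer: (0, 0)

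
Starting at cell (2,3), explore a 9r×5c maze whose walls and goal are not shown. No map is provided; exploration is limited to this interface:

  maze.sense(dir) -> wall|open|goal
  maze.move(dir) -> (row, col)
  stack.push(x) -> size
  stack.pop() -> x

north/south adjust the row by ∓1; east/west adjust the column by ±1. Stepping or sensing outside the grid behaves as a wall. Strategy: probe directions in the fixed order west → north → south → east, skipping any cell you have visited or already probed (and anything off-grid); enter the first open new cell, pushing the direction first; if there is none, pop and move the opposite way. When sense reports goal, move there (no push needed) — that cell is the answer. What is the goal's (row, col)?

-- 1. maze.sense(dir→west) ~> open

-- 2. stack.push(x→west) ~> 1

-- 3. maze.move(dir→west) ~> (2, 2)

-- 4. maze.sense(dir→west) ~> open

-- 5. stack.push(x→west) ~> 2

-- 6. maze.move(dir→west) ~> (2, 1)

-- 7. maze.sense(dir→west) ~> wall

-- 8. maze.sense(dir→north) ~> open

-- 9. stack.push(x→north) ~> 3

-- 10. maze.move(dir→north) ~> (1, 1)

-- 11. maze.sense(dir→west) ~> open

-- 12. stack.push(x→west) ~> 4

-- 13. maze.move(dir→west) ~> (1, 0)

-- 14. maze.sense(dir→north) ~> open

-- 15. stack.push(x→north) ~> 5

-- 16. maze.move(dir→north) ~> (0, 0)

-- 17. maze.sense(dir→east) ~> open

-- 18. stack.push(x→east) ~> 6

-- 19. maze.move(dir→east) ~> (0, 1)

-- 20. maze.sense(dir→east) ~> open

-- 21. stack.push(x→east) ~> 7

-- 22. maze.move(dir→east) ~> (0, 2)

-- 23. maze.sense(dir→south) ~> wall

-- 24. maze.sense(dir→east) ~> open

-- 25. stack.push(x→east) ~> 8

-- 26. maze.move(dir→east) ~> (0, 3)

-- 27. maze.sense(dir→south) ~> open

-- 28. stack.push(x→south) ~> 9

-- 29. maze.move(dir→south) ~> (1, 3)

-- 30. maze.sense(dir→east) ~> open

-- 31. stack.push(x→east) ~> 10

-- 32. maze.move(dir→east) ~> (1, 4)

-- 33. maze.sense(dir→north) ~> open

-- 34. stack.push(x→north) ~> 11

-- 35. maze.move(dir→north) ~> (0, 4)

-- 36. stack.pop() ~> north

-- 37. maze.move(dir→south) ~> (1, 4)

-- 38. maze.sense(dir→south) ~> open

-- 39. stack.push(x→south) ~> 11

-- 40. maze.move(dir→south) ~> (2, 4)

-- 41. maze.sense(dir→south) ~> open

-- 42. stack.push(x→south) ~> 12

-- 43. maze.move(dir→south) ~> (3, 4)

-- 44. maze.sense(dir→west) ~> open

-- 45. stack.push(x→west) ~> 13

-- 46. maze.move(dir→west) ~> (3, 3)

-- 47. maze.sense(dir→west) ~> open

-- 48. stack.push(x→west) ~> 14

-- 49. maze.move(dir→west) ~> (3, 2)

-- 50. maze.sense(dir→west) ~> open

-- 51. stack.push(x→west) ~> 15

-- 52. maze.move(dir→west) ~> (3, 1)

-- 53. maze.sense(dir→west) ~> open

-- 54. stack.push(x→west) ~> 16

-- 55. maze.move(dir→west) ~> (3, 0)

-- 56. maze.sense(dir→south) ~> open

-- 57. stack.push(x→south) ~> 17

-- 58. maze.move(dir→south) ~> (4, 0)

-- 59. maze.sense(dir→south) ~> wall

-- 60. maze.sense(dir→east) ~> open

-- 61. stack.push(x→east) ~> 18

-- 62. maze.move(dir→east) ~> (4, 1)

-- 63. maze.sense(dir→south) ~> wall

-- 64. maze.sense(dir→east) ~> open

-- 65. stack.push(x→east) ~> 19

-- 66. maze.move(dir→east) ~> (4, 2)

-- 67. maze.sense(dir→south) ~> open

-- 68. stack.push(x→south) ~> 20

-- 69. maze.move(dir→south) ~> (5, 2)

-- 70. maze.sense(dir→south) ~> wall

-- 71. maze.sense(dir→east) ~> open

-- 72. stack.push(x→east) ~> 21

-- 73. maze.move(dir→east) ~> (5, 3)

-- 74. maze.sense(dir→north) ~> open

-- 75. stack.push(x→north) ~> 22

-- 76. maze.move(dir→north) ~> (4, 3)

-- 77. maze.sense(dir→east) ~> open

-- 78. stack.push(x→east) ~> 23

-- 79. maze.move(dir→east) ~> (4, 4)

-- 80. maze.sense(dir→south) ~> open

-- 81. stack.push(x→south) ~> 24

-- 82. maze.move(dir→south) ~> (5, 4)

-- 83. maze.sense(dir→south) ~> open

-- 84. stack.push(x→south) ~> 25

-- 85. maze.move(dir→south) ~> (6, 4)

-- 86. maze.sense(dir→west) ~> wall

-- 87. maze.sense(dir→south) ~> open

-- 88. stack.push(x→south) ~> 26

-- 89. maze.move(dir→south) ~> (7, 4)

-- 90. maze.sense(dir→west) ~> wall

-- 91. maze.sense(dir→south) ~> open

-- 92. stack.push(x→south) ~> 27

-- 93. maze.move(dir→south) ~> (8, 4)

-- 94. maze.sense(dir→west) ~> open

-- 95. stack.push(x→west) ~> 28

-- 96. maze.move(dir→west) ~> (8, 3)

-- 97. maze.sense(dir→west) ~> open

-- 98. stack.push(x→west) ~> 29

-- 99. maze.move(dir→west) ~> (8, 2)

-- 100. maze.sense(dir→west) ~> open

-- 101. stack.push(x→west) ~> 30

-- 102. maze.move(dir→west) ~> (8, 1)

-- 103. maze.sense(dir→west) ~> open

-- 104. stack.push(x→west) ~> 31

-- 105. maze.move(dir→west) ~> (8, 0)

-- 106. maze.sense(dir→north) ~> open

-- 107. stack.push(x→north) ~> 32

-- 108. maze.move(dir→north) ~> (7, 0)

-- 109. maze.sense(dir→north) ~> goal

-- 110. maze.move(dir→north) ~> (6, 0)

Answer: (6, 0)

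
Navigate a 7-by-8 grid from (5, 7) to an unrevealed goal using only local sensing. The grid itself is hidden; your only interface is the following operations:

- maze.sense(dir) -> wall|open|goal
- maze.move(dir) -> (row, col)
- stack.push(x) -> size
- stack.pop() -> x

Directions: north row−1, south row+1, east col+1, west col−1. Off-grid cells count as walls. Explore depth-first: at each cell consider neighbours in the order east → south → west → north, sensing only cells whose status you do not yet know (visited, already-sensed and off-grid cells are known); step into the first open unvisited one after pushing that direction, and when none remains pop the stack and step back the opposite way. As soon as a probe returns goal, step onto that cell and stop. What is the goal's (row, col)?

$ maze.sense dir: south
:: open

$ stack.push x: south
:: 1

$ maze.move dir: south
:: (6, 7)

$ maze.sense dir: west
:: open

$ stack.push x: west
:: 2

$ maze.move dir: west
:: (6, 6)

$ maze.sense dir: west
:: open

$ stack.push x: west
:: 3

$ maze.move dir: west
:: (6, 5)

$ maze.sense dir: west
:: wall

$ maze.sense dir: north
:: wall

$ stack.pop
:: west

$ maze.move dir: east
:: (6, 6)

$ maze.sense dir: north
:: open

$ stack.push x: north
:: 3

$ maze.move dir: north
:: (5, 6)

$ maze.sense dir: north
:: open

$ stack.push x: north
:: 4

$ maze.move dir: north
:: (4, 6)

$ maze.sense dir: east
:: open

$ stack.push x: east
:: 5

$ maze.move dir: east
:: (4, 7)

$ maze.sense dir: north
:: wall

$ stack.pop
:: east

$ maze.move dir: west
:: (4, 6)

$ maze.sense dir: west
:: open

$ stack.push x: west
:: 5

$ maze.move dir: west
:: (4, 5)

$ maze.sense dir: west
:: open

$ stack.push x: west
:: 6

$ maze.move dir: west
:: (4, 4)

$ maze.sense dir: south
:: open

$ stack.push x: south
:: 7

$ maze.move dir: south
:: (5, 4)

$ maze.sense dir: west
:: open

$ stack.push x: west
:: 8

$ maze.move dir: west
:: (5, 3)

$ maze.sense dir: south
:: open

$ stack.push x: south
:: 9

$ maze.move dir: south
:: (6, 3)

$ maze.sense dir: west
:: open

$ stack.push x: west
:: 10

$ maze.move dir: west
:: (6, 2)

$ maze.sense dir: west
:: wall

$ maze.sense dir: north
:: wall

$ stack.pop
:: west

$ maze.move dir: east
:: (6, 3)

$ stack.pop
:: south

$ maze.move dir: north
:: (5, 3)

$ maze.sense dir: north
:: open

$ stack.push x: north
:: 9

$ maze.move dir: north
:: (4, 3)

$ maze.sense dir: west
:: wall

$ maze.sense dir: north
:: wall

$ stack.pop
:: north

$ maze.move dir: south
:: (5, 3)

$ stack.pop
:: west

$ maze.move dir: east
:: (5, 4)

$ stack.pop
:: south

$ maze.move dir: north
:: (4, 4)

$ maze.sense dir: north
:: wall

$ stack.pop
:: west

$ maze.move dir: east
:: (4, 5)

$ maze.sense dir: north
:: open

$ stack.push x: north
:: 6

$ maze.move dir: north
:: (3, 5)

$ maze.sense dir: east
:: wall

$ maze.sense dir: north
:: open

$ stack.push x: north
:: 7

$ maze.move dir: north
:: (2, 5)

$ maze.sense dir: east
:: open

$ stack.push x: east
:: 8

$ maze.move dir: east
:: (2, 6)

$ maze.sense dir: east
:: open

$ stack.push x: east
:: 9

$ maze.move dir: east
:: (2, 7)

$ maze.sense dir: north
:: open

$ stack.push x: north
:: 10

$ maze.move dir: north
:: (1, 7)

$ maze.sense dir: west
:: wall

$ maze.sense dir: north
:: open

$ stack.push x: north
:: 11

$ maze.move dir: north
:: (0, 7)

$ maze.sense dir: west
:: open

$ stack.push x: west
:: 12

$ maze.move dir: west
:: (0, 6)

$ maze.sense dir: west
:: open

$ stack.push x: west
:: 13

$ maze.move dir: west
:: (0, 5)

$ maze.sense dir: south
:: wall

$ maze.sense dir: west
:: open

$ stack.push x: west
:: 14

$ maze.move dir: west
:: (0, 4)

$ maze.sense dir: south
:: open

$ stack.push x: south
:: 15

$ maze.move dir: south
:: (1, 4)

$ maze.sense dir: south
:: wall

$ maze.sense dir: west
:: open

$ stack.push x: west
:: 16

$ maze.move dir: west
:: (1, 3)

$ maze.sense dir: south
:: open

$ stack.push x: south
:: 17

$ maze.move dir: south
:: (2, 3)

$ maze.sense dir: west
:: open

$ stack.push x: west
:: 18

$ maze.move dir: west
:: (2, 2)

$ maze.sense dir: south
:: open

$ stack.push x: south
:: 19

$ maze.move dir: south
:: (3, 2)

$ maze.sense dir: west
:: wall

$ stack.pop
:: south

$ maze.move dir: north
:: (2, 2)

$ maze.sense dir: west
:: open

$ stack.push x: west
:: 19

$ maze.move dir: west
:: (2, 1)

$ maze.sense dir: west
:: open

$ stack.push x: west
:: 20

$ maze.move dir: west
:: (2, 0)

$ maze.sense dir: south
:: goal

$ maze.move dir: south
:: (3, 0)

Answer: (3, 0)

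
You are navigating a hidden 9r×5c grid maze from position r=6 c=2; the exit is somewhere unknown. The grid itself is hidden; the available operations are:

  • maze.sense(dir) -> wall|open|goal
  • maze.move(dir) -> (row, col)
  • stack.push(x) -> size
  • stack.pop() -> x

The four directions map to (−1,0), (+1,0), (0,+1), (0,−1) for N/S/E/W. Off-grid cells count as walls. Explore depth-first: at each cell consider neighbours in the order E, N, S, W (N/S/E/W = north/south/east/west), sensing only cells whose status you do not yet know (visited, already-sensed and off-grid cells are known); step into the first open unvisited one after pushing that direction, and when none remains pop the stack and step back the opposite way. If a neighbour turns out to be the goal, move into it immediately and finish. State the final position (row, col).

-> sense(dir='east')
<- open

-> push(x='east')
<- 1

-> move(dir='east')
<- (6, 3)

-> sense(dir='east')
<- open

-> push(x='east')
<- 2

-> move(dir='east')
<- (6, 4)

-> sense(dir='north')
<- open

-> push(x='north')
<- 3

-> move(dir='north')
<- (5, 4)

-> sense(dir='north')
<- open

-> push(x='north')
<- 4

-> move(dir='north')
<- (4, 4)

-> sense(dir='north')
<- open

-> push(x='north')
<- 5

-> move(dir='north')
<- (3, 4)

-> sense(dir='north')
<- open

-> push(x='north')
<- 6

-> move(dir='north')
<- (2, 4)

-> sense(dir='north')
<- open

-> push(x='north')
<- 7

-> move(dir='north')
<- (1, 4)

-> sense(dir='north')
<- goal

-> move(dir='north')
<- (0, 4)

Answer: (0, 4)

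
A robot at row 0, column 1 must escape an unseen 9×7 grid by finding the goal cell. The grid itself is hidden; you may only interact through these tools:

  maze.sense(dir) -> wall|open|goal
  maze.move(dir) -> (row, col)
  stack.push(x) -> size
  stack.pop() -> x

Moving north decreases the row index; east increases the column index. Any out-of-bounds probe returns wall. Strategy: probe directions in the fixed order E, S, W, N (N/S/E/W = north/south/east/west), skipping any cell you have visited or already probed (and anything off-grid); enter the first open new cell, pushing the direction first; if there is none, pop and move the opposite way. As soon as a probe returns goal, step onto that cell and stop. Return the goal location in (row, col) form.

→ maze.sense(dir→east)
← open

→ stack.push(x→east)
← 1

→ maze.move(dir→east)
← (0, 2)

→ maze.sense(dir→east)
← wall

→ maze.sense(dir→south)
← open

→ stack.push(x→south)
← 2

→ maze.move(dir→south)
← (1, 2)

→ maze.sense(dir→east)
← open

→ stack.push(x→east)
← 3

→ maze.move(dir→east)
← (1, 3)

→ maze.sense(dir→east)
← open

→ stack.push(x→east)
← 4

→ maze.move(dir→east)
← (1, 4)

→ maze.sense(dir→east)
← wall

→ maze.sense(dir→south)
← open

→ stack.push(x→south)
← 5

→ maze.move(dir→south)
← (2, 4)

→ maze.sense(dir→east)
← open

→ stack.push(x→east)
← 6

→ maze.move(dir→east)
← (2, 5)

→ maze.sense(dir→east)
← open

→ stack.push(x→east)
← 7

→ maze.move(dir→east)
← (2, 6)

→ maze.sense(dir→south)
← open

→ stack.push(x→south)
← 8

→ maze.move(dir→south)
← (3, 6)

→ maze.sense(dir→south)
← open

→ stack.push(x→south)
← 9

→ maze.move(dir→south)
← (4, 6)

→ maze.sense(dir→south)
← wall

→ maze.sense(dir→west)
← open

→ stack.push(x→west)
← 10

→ maze.move(dir→west)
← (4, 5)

→ maze.sense(dir→south)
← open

→ stack.push(x→south)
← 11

→ maze.move(dir→south)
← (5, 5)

→ maze.sense(dir→south)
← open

→ stack.push(x→south)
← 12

→ maze.move(dir→south)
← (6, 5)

→ maze.sense(dir→east)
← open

→ stack.push(x→east)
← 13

→ maze.move(dir→east)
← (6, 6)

→ maze.sense(dir→south)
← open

→ stack.push(x→south)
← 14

→ maze.move(dir→south)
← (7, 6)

→ maze.sense(dir→south)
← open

→ stack.push(x→south)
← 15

→ maze.move(dir→south)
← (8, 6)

→ maze.sense(dir→west)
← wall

→ stack.pop()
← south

→ maze.move(dir→north)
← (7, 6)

→ maze.sense(dir→west)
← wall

→ stack.pop()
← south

→ maze.move(dir→north)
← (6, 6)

→ stack.pop()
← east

→ maze.move(dir→west)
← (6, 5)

→ maze.sense(dir→west)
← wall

→ stack.pop()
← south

→ maze.move(dir→north)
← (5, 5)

→ maze.sense(dir→west)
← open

→ stack.push(x→west)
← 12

→ maze.move(dir→west)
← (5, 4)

→ maze.sense(dir→west)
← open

→ stack.push(x→west)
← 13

→ maze.move(dir→west)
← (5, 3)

→ maze.sense(dir→south)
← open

→ stack.push(x→south)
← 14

→ maze.move(dir→south)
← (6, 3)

→ maze.sense(dir→south)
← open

→ stack.push(x→south)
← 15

→ maze.move(dir→south)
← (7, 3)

→ maze.sense(dir→east)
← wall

→ maze.sense(dir→south)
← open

→ stack.push(x→south)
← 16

→ maze.move(dir→south)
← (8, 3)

→ maze.sense(dir→east)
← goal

→ maze.move(dir→east)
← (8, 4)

Answer: (8, 4)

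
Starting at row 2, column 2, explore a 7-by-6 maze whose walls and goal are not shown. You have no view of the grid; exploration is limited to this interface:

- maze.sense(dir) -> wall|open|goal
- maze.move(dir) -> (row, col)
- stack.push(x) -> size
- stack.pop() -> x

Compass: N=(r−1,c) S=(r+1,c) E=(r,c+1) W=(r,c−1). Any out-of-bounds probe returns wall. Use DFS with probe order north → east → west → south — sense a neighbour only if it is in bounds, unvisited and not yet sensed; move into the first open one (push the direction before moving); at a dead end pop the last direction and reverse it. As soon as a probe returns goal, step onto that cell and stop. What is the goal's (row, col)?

Now I run maze.sense using dir: north, and see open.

Using stack.push using x: north, and observe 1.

Then maze.move using dir: north, and get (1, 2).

I try maze.sense using dir: north, and see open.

Using stack.push using x: north, — result: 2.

I try maze.move using dir: north, and get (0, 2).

Next I call maze.sense using dir: east, — result: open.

Using stack.push using x: east, which returns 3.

Then maze.move using dir: east, → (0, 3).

I try maze.sense using dir: east, and see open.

Invoking stack.push using x: east, which returns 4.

Then maze.move using dir: east, and get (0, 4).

Next I call maze.sense using dir: east, → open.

Next I call stack.push using x: east, yielding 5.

I call maze.move using dir: east, and see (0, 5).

I try maze.sense using dir: south, and observe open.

Next I call stack.push using x: south, yielding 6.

Now I run maze.move using dir: south, yielding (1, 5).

I invoke maze.sense using dir: west, which returns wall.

I invoke maze.sense using dir: south, and get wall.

I invoke stack.pop(), and get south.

Invoking maze.move using dir: north, which returns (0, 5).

Then stack.pop, : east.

Using maze.move using dir: west, which returns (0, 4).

I invoke stack.pop(), which returns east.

Calling maze.move using dir: west, and get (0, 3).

Invoking maze.sense using dir: south, — result: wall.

I call stack.pop(), and see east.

Next I call maze.move using dir: west, and get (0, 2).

Now I run maze.sense using dir: west, and observe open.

Calling stack.push using x: west, yielding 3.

I call maze.move using dir: west, → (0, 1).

I run maze.sense using dir: west, → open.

I run stack.push using x: west, : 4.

I invoke maze.move using dir: west, which returns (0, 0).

I run maze.sense using dir: south, → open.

Now I run stack.push using x: south, and observe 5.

Calling maze.move using dir: south, which returns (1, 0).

I run maze.sense using dir: east, : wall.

I invoke maze.sense using dir: south, and observe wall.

Invoking stack.pop, and see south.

Invoking maze.move using dir: north, yielding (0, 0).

Now I run stack.pop, — result: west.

I use maze.move using dir: east, yielding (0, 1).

Next I call stack.pop(), and see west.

I try maze.move using dir: east, — result: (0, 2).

Now I run stack.pop(), and get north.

I call maze.move using dir: south, yielding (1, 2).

I try stack.pop(), → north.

I call maze.move using dir: south, yielding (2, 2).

Calling maze.sense using dir: east, and observe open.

I try stack.push using x: east, which returns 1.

Now I run maze.move using dir: east, : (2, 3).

I try maze.sense using dir: east, → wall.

Using maze.sense using dir: south, yielding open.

Calling stack.push using x: south, yielding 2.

Next I call maze.move using dir: south, and see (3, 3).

Then maze.sense using dir: east, → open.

Using stack.push using x: east, and see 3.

I try maze.move using dir: east, — result: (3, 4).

I try maze.sense using dir: east, which returns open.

Using stack.push using x: east, — result: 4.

Now I run maze.move using dir: east, which returns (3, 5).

I run maze.sense using dir: south, yielding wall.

Using stack.pop(), : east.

I invoke maze.move using dir: west, → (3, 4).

Then maze.sense using dir: south, which returns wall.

Invoking stack.pop(), : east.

Invoking maze.move using dir: west, yielding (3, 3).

Calling maze.sense using dir: west, : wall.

Next I call maze.sense using dir: south, which returns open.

I try stack.push using x: south, → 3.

Then maze.move using dir: south, and observe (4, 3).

I invoke maze.sense using dir: west, : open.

Then stack.push using x: west, and see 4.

Calling maze.move using dir: west, and see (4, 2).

I call maze.sense using dir: west, — result: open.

Calling stack.push using x: west, and get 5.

Then maze.move using dir: west, and get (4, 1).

I use maze.sense using dir: north, and observe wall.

I invoke maze.sense using dir: west, — result: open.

Using stack.push using x: west, : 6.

I run maze.move using dir: west, yielding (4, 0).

Calling maze.sense using dir: north, and observe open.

Calling stack.push using x: north, giving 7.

I run maze.move using dir: north, → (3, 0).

I call stack.pop, → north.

I run maze.move using dir: south, : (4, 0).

Next I call maze.sense using dir: south, giving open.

Invoking stack.push using x: south, : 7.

I run maze.move using dir: south, and get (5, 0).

I call maze.sense using dir: east, and get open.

Calling stack.push using x: east, and observe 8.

I use maze.move using dir: east, and get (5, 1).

Calling maze.sense using dir: east, which returns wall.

Using maze.sense using dir: south, and get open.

Invoking stack.push using x: south, which returns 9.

I call maze.move using dir: south, and observe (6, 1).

Now I run maze.sense using dir: east, and see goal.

I call maze.move using dir: east, which returns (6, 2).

Answer: (6, 2)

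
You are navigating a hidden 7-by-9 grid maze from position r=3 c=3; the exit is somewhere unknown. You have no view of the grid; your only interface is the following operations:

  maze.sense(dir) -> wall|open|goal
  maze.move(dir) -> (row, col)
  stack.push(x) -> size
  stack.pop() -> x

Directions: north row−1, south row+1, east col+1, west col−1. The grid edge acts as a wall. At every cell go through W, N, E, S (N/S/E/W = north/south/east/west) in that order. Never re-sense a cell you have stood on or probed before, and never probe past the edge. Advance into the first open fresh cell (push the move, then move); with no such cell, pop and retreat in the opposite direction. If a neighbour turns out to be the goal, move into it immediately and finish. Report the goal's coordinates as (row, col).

-> maze.sense(dir→west)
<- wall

-> maze.sense(dir→north)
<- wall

-> maze.sense(dir→east)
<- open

-> stack.push(x→east)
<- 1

-> maze.move(dir→east)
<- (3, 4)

-> maze.sense(dir→north)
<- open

-> stack.push(x→north)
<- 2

-> maze.move(dir→north)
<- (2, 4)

-> maze.sense(dir→north)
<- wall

-> maze.sense(dir→east)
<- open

-> stack.push(x→east)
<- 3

-> maze.move(dir→east)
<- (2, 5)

-> maze.sense(dir→north)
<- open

-> stack.push(x→north)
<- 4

-> maze.move(dir→north)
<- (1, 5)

-> maze.sense(dir→north)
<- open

-> stack.push(x→north)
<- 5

-> maze.move(dir→north)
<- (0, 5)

-> maze.sense(dir→west)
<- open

-> stack.push(x→west)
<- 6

-> maze.move(dir→west)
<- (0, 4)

-> maze.sense(dir→west)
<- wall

-> stack.pop()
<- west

-> maze.move(dir→east)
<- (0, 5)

-> maze.sense(dir→east)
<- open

-> stack.push(x→east)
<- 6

-> maze.move(dir→east)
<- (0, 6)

-> maze.sense(dir→east)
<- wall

-> maze.sense(dir→south)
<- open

-> stack.push(x→south)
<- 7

-> maze.move(dir→south)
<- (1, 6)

-> maze.sense(dir→east)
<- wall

-> maze.sense(dir→south)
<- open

-> stack.push(x→south)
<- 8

-> maze.move(dir→south)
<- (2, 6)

-> maze.sense(dir→east)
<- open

-> stack.push(x→east)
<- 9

-> maze.move(dir→east)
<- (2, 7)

-> maze.sense(dir→east)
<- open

-> stack.push(x→east)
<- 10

-> maze.move(dir→east)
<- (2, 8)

-> maze.sense(dir→north)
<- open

-> stack.push(x→north)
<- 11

-> maze.move(dir→north)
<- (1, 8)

-> maze.sense(dir→north)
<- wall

-> stack.pop()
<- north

-> maze.move(dir→south)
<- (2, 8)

-> maze.sense(dir→south)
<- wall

-> stack.pop()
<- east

-> maze.move(dir→west)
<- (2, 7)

-> maze.sense(dir→south)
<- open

-> stack.push(x→south)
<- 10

-> maze.move(dir→south)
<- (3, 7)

-> maze.sense(dir→west)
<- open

-> stack.push(x→west)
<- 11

-> maze.move(dir→west)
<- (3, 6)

-> maze.sense(dir→west)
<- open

-> stack.push(x→west)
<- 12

-> maze.move(dir→west)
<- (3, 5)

-> maze.sense(dir→south)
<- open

-> stack.push(x→south)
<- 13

-> maze.move(dir→south)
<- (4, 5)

-> maze.sense(dir→west)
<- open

-> stack.push(x→west)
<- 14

-> maze.move(dir→west)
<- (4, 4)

-> maze.sense(dir→west)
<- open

-> stack.push(x→west)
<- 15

-> maze.move(dir→west)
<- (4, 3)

-> maze.sense(dir→west)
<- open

-> stack.push(x→west)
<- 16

-> maze.move(dir→west)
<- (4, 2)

-> maze.sense(dir→west)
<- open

-> stack.push(x→west)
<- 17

-> maze.move(dir→west)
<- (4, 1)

-> maze.sense(dir→west)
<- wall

-> maze.sense(dir→north)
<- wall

-> maze.sense(dir→south)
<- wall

-> stack.pop()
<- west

-> maze.move(dir→east)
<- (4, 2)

-> maze.sense(dir→south)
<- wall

-> stack.pop()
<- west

-> maze.move(dir→east)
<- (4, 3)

-> maze.sense(dir→south)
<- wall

-> stack.pop()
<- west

-> maze.move(dir→east)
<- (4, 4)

-> maze.sense(dir→south)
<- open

-> stack.push(x→south)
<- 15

-> maze.move(dir→south)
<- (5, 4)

-> maze.sense(dir→east)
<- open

-> stack.push(x→east)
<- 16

-> maze.move(dir→east)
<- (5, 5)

-> maze.sense(dir→east)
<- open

-> stack.push(x→east)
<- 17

-> maze.move(dir→east)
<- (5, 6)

-> maze.sense(dir→north)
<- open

-> stack.push(x→north)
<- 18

-> maze.move(dir→north)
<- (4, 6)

-> maze.sense(dir→east)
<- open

-> stack.push(x→east)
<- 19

-> maze.move(dir→east)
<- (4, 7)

-> maze.sense(dir→east)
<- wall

-> maze.sense(dir→south)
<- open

-> stack.push(x→south)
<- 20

-> maze.move(dir→south)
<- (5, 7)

-> maze.sense(dir→east)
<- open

-> stack.push(x→east)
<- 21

-> maze.move(dir→east)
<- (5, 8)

-> maze.sense(dir→south)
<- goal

-> maze.move(dir→south)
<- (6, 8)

Answer: (6, 8)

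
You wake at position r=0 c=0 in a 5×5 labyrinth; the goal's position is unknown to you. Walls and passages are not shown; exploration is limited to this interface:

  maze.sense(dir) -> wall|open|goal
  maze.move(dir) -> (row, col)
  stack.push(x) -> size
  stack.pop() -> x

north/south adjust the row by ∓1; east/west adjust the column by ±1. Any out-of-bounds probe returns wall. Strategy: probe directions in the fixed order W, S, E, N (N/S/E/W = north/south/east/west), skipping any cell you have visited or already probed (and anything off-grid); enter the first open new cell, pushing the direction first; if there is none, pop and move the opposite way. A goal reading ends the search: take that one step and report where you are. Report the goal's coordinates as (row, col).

> maze.sense dir='south'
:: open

> stack.push x='south'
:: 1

> maze.move dir='south'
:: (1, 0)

> maze.sense dir='south'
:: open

> stack.push x='south'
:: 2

> maze.move dir='south'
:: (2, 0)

> maze.sense dir='south'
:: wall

> maze.sense dir='east'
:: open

> stack.push x='east'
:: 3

> maze.move dir='east'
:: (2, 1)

> maze.sense dir='south'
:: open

> stack.push x='south'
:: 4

> maze.move dir='south'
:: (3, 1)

> maze.sense dir='south'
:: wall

> maze.sense dir='east'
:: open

> stack.push x='east'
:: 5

> maze.move dir='east'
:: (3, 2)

> maze.sense dir='south'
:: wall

> maze.sense dir='east'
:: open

> stack.push x='east'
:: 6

> maze.move dir='east'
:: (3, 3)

> maze.sense dir='south'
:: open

> stack.push x='south'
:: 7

> maze.move dir='south'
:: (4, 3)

> maze.sense dir='east'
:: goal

> maze.move dir='east'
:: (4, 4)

Answer: (4, 4)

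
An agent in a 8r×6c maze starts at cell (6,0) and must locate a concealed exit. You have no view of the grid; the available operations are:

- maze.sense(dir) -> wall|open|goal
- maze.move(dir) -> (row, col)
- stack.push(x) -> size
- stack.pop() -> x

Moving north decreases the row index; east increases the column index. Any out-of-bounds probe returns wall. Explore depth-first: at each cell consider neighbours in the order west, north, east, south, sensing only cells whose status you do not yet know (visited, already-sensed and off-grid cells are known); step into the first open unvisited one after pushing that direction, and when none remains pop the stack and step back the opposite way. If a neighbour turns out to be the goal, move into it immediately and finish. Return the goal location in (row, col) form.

Action: maze.sense[dir→north]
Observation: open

Action: stack.push[x→north]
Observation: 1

Action: maze.move[dir→north]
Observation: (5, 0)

Action: maze.sense[dir→north]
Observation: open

Action: stack.push[x→north]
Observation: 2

Action: maze.move[dir→north]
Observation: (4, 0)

Action: maze.sense[dir→north]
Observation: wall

Action: maze.sense[dir→east]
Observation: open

Action: stack.push[x→east]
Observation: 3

Action: maze.move[dir→east]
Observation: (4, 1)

Action: maze.sense[dir→north]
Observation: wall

Action: maze.sense[dir→east]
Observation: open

Action: stack.push[x→east]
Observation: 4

Action: maze.move[dir→east]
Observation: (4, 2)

Action: maze.sense[dir→north]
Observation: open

Action: stack.push[x→north]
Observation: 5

Action: maze.move[dir→north]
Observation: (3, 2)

Action: maze.sense[dir→north]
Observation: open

Action: stack.push[x→north]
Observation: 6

Action: maze.move[dir→north]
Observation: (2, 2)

Action: maze.sense[dir→west]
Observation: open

Action: stack.push[x→west]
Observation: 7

Action: maze.move[dir→west]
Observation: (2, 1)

Action: maze.sense[dir→west]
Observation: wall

Action: maze.sense[dir→north]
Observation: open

Action: stack.push[x→north]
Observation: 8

Action: maze.move[dir→north]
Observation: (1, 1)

Action: maze.sense[dir→west]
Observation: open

Action: stack.push[x→west]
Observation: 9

Action: maze.move[dir→west]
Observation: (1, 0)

Action: maze.sense[dir→north]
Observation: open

Action: stack.push[x→north]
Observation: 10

Action: maze.move[dir→north]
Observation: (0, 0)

Action: maze.sense[dir→east]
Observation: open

Action: stack.push[x→east]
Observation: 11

Action: maze.move[dir→east]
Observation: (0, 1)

Action: maze.sense[dir→east]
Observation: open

Action: stack.push[x→east]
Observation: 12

Action: maze.move[dir→east]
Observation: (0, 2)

Action: maze.sense[dir→east]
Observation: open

Action: stack.push[x→east]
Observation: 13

Action: maze.move[dir→east]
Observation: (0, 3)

Action: maze.sense[dir→east]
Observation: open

Action: stack.push[x→east]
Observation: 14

Action: maze.move[dir→east]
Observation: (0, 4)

Action: maze.sense[dir→east]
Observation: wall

Action: maze.sense[dir→south]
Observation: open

Action: stack.push[x→south]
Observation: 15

Action: maze.move[dir→south]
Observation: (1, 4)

Action: maze.sense[dir→west]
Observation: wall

Action: maze.sense[dir→east]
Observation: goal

Action: maze.move[dir→east]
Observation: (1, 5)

Answer: (1, 5)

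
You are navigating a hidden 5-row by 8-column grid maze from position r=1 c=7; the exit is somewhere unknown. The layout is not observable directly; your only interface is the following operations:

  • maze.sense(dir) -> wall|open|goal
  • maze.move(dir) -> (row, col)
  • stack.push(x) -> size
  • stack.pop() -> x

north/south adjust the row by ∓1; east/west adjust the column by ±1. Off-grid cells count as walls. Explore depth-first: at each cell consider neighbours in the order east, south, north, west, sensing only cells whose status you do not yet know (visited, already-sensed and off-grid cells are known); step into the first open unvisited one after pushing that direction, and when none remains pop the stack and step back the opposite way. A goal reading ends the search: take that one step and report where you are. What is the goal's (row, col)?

→ sense(dir→south)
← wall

→ sense(dir→north)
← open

→ push(x→north)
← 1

→ move(dir→north)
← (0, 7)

→ sense(dir→west)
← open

→ push(x→west)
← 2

→ move(dir→west)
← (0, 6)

→ sense(dir→south)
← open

→ push(x→south)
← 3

→ move(dir→south)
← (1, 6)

→ sense(dir→south)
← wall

→ sense(dir→west)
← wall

→ pop()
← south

→ move(dir→north)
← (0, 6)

→ sense(dir→west)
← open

→ push(x→west)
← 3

→ move(dir→west)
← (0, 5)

→ sense(dir→west)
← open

→ push(x→west)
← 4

→ move(dir→west)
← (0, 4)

→ sense(dir→south)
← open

→ push(x→south)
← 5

→ move(dir→south)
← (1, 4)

→ sense(dir→south)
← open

→ push(x→south)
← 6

→ move(dir→south)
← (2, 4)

→ sense(dir→east)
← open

→ push(x→east)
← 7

→ move(dir→east)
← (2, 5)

→ sense(dir→south)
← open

→ push(x→south)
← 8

→ move(dir→south)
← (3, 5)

→ sense(dir→east)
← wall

→ sense(dir→south)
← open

→ push(x→south)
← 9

→ move(dir→south)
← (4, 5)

→ sense(dir→east)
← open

→ push(x→east)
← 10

→ move(dir→east)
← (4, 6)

→ sense(dir→east)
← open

→ push(x→east)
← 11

→ move(dir→east)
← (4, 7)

→ sense(dir→north)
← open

→ push(x→north)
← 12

→ move(dir→north)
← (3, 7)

→ pop()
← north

→ move(dir→south)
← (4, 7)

→ pop()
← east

→ move(dir→west)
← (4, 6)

→ pop()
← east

→ move(dir→west)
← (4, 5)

→ sense(dir→west)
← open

→ push(x→west)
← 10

→ move(dir→west)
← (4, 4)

→ sense(dir→north)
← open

→ push(x→north)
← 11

→ move(dir→north)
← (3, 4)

→ sense(dir→west)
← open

→ push(x→west)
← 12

→ move(dir→west)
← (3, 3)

→ sense(dir→south)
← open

→ push(x→south)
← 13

→ move(dir→south)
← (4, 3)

→ sense(dir→west)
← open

→ push(x→west)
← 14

→ move(dir→west)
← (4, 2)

→ sense(dir→north)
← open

→ push(x→north)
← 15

→ move(dir→north)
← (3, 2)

→ sense(dir→north)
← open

→ push(x→north)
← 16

→ move(dir→north)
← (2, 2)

→ sense(dir→east)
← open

→ push(x→east)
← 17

→ move(dir→east)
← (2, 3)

→ sense(dir→north)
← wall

→ pop()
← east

→ move(dir→west)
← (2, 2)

→ sense(dir→north)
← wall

→ sense(dir→west)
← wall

→ pop()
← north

→ move(dir→south)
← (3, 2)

→ sense(dir→west)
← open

→ push(x→west)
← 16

→ move(dir→west)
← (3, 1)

→ sense(dir→south)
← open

→ push(x→south)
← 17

→ move(dir→south)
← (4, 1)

→ sense(dir→west)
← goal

→ move(dir→west)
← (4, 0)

Answer: (4, 0)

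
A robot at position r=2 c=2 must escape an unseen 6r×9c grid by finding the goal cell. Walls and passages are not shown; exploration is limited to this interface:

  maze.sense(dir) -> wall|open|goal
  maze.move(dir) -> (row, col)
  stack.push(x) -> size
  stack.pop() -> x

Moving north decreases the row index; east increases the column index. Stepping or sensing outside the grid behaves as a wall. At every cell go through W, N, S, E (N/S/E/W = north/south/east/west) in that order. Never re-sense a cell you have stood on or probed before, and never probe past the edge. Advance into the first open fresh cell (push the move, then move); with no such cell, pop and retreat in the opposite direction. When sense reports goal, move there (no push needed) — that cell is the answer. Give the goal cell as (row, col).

==> maze.sense(west)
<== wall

==> maze.sense(north)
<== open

==> stack.push(north)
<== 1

==> maze.move(north)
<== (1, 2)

==> maze.sense(west)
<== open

==> stack.push(west)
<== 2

==> maze.move(west)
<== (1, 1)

==> maze.sense(west)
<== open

==> stack.push(west)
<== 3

==> maze.move(west)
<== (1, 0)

==> maze.sense(north)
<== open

==> stack.push(north)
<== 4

==> maze.move(north)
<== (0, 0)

==> maze.sense(east)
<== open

==> stack.push(east)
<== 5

==> maze.move(east)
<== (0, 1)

==> maze.sense(east)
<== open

==> stack.push(east)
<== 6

==> maze.move(east)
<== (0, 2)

==> maze.sense(east)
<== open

==> stack.push(east)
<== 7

==> maze.move(east)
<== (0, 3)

==> maze.sense(south)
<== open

==> stack.push(south)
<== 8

==> maze.move(south)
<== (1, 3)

==> maze.sense(south)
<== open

==> stack.push(south)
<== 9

==> maze.move(south)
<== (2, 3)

==> maze.sense(south)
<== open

==> stack.push(south)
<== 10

==> maze.move(south)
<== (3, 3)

==> maze.sense(west)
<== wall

==> maze.sense(south)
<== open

==> stack.push(south)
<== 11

==> maze.move(south)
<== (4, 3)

==> maze.sense(west)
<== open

==> stack.push(west)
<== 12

==> maze.move(west)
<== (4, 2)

==> maze.sense(west)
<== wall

==> maze.sense(south)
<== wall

==> stack.pop()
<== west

==> maze.move(east)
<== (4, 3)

==> maze.sense(south)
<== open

==> stack.push(south)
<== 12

==> maze.move(south)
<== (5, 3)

==> maze.sense(east)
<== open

==> stack.push(east)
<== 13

==> maze.move(east)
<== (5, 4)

==> maze.sense(north)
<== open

==> stack.push(north)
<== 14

==> maze.move(north)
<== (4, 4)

==> maze.sense(north)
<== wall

==> maze.sense(east)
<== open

==> stack.push(east)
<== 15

==> maze.move(east)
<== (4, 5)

==> maze.sense(north)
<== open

==> stack.push(north)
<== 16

==> maze.move(north)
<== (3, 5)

==> maze.sense(north)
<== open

==> stack.push(north)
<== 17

==> maze.move(north)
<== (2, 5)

==> maze.sense(west)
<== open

==> stack.push(west)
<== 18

==> maze.move(west)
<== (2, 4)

==> maze.sense(north)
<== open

==> stack.push(north)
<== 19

==> maze.move(north)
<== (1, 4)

==> maze.sense(north)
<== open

==> stack.push(north)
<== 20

==> maze.move(north)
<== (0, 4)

==> maze.sense(east)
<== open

==> stack.push(east)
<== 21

==> maze.move(east)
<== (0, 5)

==> maze.sense(south)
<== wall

==> maze.sense(east)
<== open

==> stack.push(east)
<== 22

==> maze.move(east)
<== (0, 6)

==> maze.sense(south)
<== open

==> stack.push(south)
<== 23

==> maze.move(south)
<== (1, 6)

==> maze.sense(south)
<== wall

==> maze.sense(east)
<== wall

==> stack.pop()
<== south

==> maze.move(north)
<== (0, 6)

==> maze.sense(east)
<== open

==> stack.push(east)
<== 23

==> maze.move(east)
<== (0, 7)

==> maze.sense(east)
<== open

==> stack.push(east)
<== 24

==> maze.move(east)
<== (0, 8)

==> maze.sense(south)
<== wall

==> stack.pop()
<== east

==> maze.move(west)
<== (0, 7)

==> stack.pop()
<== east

==> maze.move(west)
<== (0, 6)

==> stack.pop()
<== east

==> maze.move(west)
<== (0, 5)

==> stack.pop()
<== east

==> maze.move(west)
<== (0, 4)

==> stack.pop()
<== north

==> maze.move(south)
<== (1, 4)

==> stack.pop()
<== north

==> maze.move(south)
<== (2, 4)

==> stack.pop()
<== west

==> maze.move(east)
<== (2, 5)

==> stack.pop()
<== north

==> maze.move(south)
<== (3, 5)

==> maze.sense(east)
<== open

==> stack.push(east)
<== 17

==> maze.move(east)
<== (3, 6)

==> maze.sense(south)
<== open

==> stack.push(south)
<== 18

==> maze.move(south)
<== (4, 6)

==> maze.sense(south)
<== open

==> stack.push(south)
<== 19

==> maze.move(south)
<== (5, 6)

==> maze.sense(west)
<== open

==> stack.push(west)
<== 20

==> maze.move(west)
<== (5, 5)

==> stack.pop()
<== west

==> maze.move(east)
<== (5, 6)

==> maze.sense(east)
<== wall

==> stack.pop()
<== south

==> maze.move(north)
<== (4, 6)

==> maze.sense(east)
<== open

==> stack.push(east)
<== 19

==> maze.move(east)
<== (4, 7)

==> maze.sense(north)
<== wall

==> maze.sense(east)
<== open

==> stack.push(east)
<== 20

==> maze.move(east)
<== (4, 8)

==> maze.sense(north)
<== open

==> stack.push(north)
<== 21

==> maze.move(north)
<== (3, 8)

==> maze.sense(north)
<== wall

==> stack.pop()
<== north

==> maze.move(south)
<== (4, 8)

==> maze.sense(south)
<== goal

==> maze.move(south)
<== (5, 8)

Answer: (5, 8)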